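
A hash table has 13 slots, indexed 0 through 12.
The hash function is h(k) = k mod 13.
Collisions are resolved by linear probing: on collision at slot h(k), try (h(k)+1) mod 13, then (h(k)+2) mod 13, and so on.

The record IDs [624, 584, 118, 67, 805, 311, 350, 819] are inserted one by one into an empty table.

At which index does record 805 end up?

3

Insert 624: h=0, slot 0 empty → index 0.
Insert 584: h=12, slot 12 empty → index 12.
Insert 118: h=1, slot 1 empty → index 1.
Insert 67: h=2, slot 2 empty → index 2.
Insert 805: h=12, slots 12,0,1,2 occupied → index 3.
Insert 311: h=12, slots 12,0,1,2,3 occupied → index 4.
Insert 350: h=12, slots 12,0,1,2,3,4 occupied → index 5.
Insert 819: h=0, slots 0,1,2,3,4,5 occupied → index 6.
Table: [624, 118, 67, 805, 311, 350, 819, ∅, ∅, ∅, ∅, ∅, 584]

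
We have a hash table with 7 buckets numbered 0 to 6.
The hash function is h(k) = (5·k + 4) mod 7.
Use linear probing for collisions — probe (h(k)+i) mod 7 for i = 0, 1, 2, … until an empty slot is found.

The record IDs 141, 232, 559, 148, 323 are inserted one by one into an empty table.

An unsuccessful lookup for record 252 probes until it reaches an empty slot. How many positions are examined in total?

141: h=2 → slot 2
232: h=2, probe 2,3 → slot 3
559: h=6 → slot 6
148: h=2, probe 2,3,4 → slot 4
323: h=2, probe 2,3,4,5 → slot 5
Table: [—, —, 141, 232, 148, 323, 559]
Lookup 252: h=4, probe 4,5,6,0 → slot 0 empty, not found.

4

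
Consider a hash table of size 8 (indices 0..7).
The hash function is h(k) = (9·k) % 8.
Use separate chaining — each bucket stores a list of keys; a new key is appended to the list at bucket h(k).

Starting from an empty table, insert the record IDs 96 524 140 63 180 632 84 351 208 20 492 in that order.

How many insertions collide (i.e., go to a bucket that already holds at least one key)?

Insert 96: h=0, bucket 0 empty -> new chain.
Insert 524: h=4, bucket 4 empty -> new chain.
Insert 140: h=4, bucket 4 nonempty -> append to chain.
Insert 63: h=7, bucket 7 empty -> new chain.
Insert 180: h=4, bucket 4 nonempty -> append to chain.
Insert 632: h=0, bucket 0 nonempty -> append to chain.
Insert 84: h=4, bucket 4 nonempty -> append to chain.
Insert 351: h=7, bucket 7 nonempty -> append to chain.
Insert 208: h=0, bucket 0 nonempty -> append to chain.
Insert 20: h=4, bucket 4 nonempty -> append to chain.
Insert 492: h=4, bucket 4 nonempty -> append to chain.
Final buckets:
0: 96 -> 632 -> 208
1: _
2: _
3: _
4: 524 -> 140 -> 180 -> 84 -> 20 -> 492
5: _
6: _
7: 63 -> 351

8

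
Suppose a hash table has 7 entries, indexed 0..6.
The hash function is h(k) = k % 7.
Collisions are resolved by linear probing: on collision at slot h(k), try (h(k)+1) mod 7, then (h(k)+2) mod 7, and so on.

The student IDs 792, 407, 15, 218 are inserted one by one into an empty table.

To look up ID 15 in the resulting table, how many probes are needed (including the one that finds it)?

3

792 hashes to 1; slot 1 is free -> place at 1.
407 hashes to 1; 1 taken -> place at 2.
15 hashes to 1; 1,2 taken -> place at 3.
218 hashes to 1; 1,2,3 taken -> place at 4.
Table: [., 792, 407, 15, 218, ., .]
Lookup 15: h=1, probe 1,2,3 → found at 3.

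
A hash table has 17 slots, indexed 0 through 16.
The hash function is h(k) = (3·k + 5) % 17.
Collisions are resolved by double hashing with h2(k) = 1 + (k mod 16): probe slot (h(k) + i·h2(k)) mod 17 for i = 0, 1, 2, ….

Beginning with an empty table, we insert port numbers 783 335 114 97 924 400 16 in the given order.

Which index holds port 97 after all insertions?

9

Insert 783: h=8, slot 8 empty → index 8.
Insert 335: h=7, slot 7 empty → index 7.
Insert 114: h=7, h2=3, slot 7 occupied → index 10.
Insert 97: h=7, h2=2, slot 7 occupied → index 9.
Insert 924: h=6, slot 6 empty → index 6.
Insert 400: h=15, slot 15 empty → index 15.
Insert 16: h=2, slot 2 empty → index 2.
Table: [-, -, 16, -, -, -, 924, 335, 783, 97, 114, -, -, -, -, 400, -]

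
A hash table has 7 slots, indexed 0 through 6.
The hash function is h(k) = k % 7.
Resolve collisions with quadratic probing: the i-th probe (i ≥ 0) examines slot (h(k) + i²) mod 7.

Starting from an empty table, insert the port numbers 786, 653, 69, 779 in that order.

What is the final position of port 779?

Insert 786: h=2, slot 2 empty -> index 2.
Insert 653: h=2, slot 2 occupied -> index 3.
Insert 69: h=6, slot 6 empty -> index 6.
Insert 779: h=2, slots 2,3,6 occupied -> index 4.
Table: [-, -, 786, 653, 779, -, 69]

4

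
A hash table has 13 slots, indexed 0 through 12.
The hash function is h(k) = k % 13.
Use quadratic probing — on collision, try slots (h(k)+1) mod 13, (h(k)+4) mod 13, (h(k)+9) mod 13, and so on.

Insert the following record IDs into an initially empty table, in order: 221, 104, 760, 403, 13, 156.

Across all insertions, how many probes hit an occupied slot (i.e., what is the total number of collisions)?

10

Insert 221: h=0, slot 0 empty -> index 0.
Insert 104: h=0, slot 0 occupied -> index 1.
Insert 760: h=6, slot 6 empty -> index 6.
Insert 403: h=0, slots 0,1 occupied -> index 4.
Insert 13: h=0, slots 0,1,4 occupied -> index 9.
Insert 156: h=0, slots 0,1,4,9 occupied -> index 3.
Table: [221, 104, ., 156, 403, ., 760, ., ., 13, ., ., .]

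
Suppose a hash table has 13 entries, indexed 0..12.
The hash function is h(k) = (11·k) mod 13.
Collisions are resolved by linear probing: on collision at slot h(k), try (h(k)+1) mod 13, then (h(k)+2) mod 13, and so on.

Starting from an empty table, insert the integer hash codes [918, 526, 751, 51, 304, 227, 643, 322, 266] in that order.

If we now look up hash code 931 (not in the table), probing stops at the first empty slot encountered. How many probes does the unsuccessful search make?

2

918: h=10 → slot 10
526: h=1 → slot 1
751: h=6 → slot 6
51: h=2 → slot 2
304: h=3 → slot 3
227: h=1, probe 1,2,3,4 → slot 4
643: h=1, probe 1,2,3,4,5 → slot 5
322: h=6, probe 6,7 → slot 7
266: h=1, probe 1,2,3,4,5,6,7,8 → slot 8
Table: [-, 526, 51, 304, 227, 643, 751, 322, 266, -, 918, -, -]
Lookup 931: h=10, probe 10,11 → slot 11 empty, not found.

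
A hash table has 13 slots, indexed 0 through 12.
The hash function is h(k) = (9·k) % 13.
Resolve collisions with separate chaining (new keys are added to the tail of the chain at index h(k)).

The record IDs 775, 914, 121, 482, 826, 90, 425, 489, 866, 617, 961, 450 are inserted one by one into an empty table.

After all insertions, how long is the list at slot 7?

4

775 → bucket 7
914 → bucket 10
121 → bucket 10 (collision)
482 → bucket 9
826 → bucket 11
90 → bucket 4
425 → bucket 3
489 → bucket 7 (collision)
866 → bucket 7 (collision)
617 → bucket 2
961 → bucket 4 (collision)
450 → bucket 7 (collision)
Final buckets:
0: .
1: .
2: 617
3: 425
4: 90 -> 961
5: .
6: .
7: 775 -> 489 -> 866 -> 450
8: .
9: 482
10: 914 -> 121
11: 826
12: .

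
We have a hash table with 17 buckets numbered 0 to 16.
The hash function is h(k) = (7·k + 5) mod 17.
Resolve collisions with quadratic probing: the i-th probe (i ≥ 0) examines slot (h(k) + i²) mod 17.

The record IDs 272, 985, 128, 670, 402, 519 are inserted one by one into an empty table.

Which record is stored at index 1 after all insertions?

Insert 272: h=5, slot 5 empty => index 5.
Insert 985: h=15, slot 15 empty => index 15.
Insert 128: h=0, slot 0 empty => index 0.
Insert 670: h=3, slot 3 empty => index 3.
Insert 402: h=14, slot 14 empty => index 14.
Insert 519: h=0, slot 0 occupied => index 1.
Table: [128, 519, —, 670, —, 272, —, —, —, —, —, —, —, —, 402, 985, —]

519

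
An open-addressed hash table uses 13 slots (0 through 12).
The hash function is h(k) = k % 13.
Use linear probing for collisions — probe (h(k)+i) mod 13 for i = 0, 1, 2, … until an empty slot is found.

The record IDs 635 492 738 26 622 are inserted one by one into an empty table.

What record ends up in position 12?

492

635: h=11 → slot 11
492: h=11, probe 11,12 → slot 12
738: h=10 → slot 10
26: h=0 → slot 0
622: h=11, probe 11,12,0,1 → slot 1
Table: [26, 622, _, _, _, _, _, _, _, _, 738, 635, 492]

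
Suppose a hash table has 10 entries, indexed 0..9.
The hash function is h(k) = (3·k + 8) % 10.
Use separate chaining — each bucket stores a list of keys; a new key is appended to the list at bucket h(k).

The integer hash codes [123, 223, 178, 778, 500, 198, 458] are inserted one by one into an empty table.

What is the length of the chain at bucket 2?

123 -> bucket 7
223 -> bucket 7 (collision)
178 -> bucket 2
778 -> bucket 2 (collision)
500 -> bucket 8
198 -> bucket 2 (collision)
458 -> bucket 2 (collision)
Final buckets:
0: —
1: —
2: 178 -> 778 -> 198 -> 458
3: —
4: —
5: —
6: —
7: 123 -> 223
8: 500
9: —

4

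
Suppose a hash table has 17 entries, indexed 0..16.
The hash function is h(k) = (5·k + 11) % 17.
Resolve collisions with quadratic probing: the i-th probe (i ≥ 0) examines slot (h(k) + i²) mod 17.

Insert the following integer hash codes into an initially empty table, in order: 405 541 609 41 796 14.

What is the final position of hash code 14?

405: h=13 → slot 13
541: h=13, probe 13,14 → slot 14
609: h=13, probe 13,14,0 → slot 0
41: h=12 → slot 12
796: h=13, probe 13,14,0,5 → slot 5
14: h=13, probe 13,14,0,5,12,4 → slot 4
Table: [609, —, —, —, 14, 796, —, —, —, —, —, —, 41, 405, 541, —, —]

4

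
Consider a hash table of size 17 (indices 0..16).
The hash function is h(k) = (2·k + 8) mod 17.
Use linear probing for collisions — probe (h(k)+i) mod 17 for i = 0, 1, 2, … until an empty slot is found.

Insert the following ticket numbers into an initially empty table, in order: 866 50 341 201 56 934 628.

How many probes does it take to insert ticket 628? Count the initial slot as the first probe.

866 hashes to 6; slot 6 is free => place at 6.
50 hashes to 6; 6 taken => place at 7.
341 hashes to 10; slot 10 is free => place at 10.
201 hashes to 2; slot 2 is free => place at 2.
56 hashes to 1; slot 1 is free => place at 1.
934 hashes to 6; 6,7 taken => place at 8.
628 hashes to 6; 6,7,8 taken => place at 9.
Table: [., 56, 201, ., ., ., 866, 50, 934, 628, 341, ., ., ., ., ., .]

4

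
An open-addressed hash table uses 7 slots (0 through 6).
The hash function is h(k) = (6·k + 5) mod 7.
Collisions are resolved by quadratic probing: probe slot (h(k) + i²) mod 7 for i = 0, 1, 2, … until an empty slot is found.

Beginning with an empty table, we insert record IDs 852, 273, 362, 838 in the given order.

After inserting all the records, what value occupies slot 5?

273

852: h=0 => slot 0
273: h=5 => slot 5
362: h=0, probe 0,1 => slot 1
838: h=0, probe 0,1,4 => slot 4
Table: [852, 362, ∅, ∅, 838, 273, ∅]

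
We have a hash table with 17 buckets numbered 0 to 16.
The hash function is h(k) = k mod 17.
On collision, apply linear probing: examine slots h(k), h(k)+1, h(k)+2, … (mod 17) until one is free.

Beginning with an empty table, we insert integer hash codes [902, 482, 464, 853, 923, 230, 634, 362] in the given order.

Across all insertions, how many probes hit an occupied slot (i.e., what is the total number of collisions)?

10

902 hashes to 1; slot 1 is free => place at 1.
482 hashes to 6; slot 6 is free => place at 6.
464 hashes to 5; slot 5 is free => place at 5.
853 hashes to 3; slot 3 is free => place at 3.
923 hashes to 5; 5,6 taken => place at 7.
230 hashes to 9; slot 9 is free => place at 9.
634 hashes to 5; 5,6,7 taken => place at 8.
362 hashes to 5; 5,6,7,8,9 taken => place at 10.
Table: [., 902, ., 853, ., 464, 482, 923, 634, 230, 362, ., ., ., ., ., .]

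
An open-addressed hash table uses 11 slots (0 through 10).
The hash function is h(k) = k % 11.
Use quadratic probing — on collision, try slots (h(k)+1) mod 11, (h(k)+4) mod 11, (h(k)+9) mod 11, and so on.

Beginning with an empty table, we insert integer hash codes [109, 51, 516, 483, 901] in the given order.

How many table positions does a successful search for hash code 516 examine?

2

Insert 109: h=10, slot 10 empty => index 10.
Insert 51: h=7, slot 7 empty => index 7.
Insert 516: h=10, slot 10 occupied => index 0.
Insert 483: h=10, slots 10,0 occupied => index 3.
Insert 901: h=10, slots 10,0,3 occupied => index 8.
Table: [516, —, —, 483, —, —, —, 51, 901, —, 109]
Lookup 516: h=10, probe 10,0 → found at 0.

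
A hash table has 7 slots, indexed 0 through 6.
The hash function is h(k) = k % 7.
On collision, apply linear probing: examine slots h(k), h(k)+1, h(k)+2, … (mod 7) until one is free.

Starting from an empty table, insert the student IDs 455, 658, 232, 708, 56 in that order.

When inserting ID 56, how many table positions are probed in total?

5

455: h=0 → slot 0
658: h=0, probe 0,1 → slot 1
232: h=1, probe 1,2 → slot 2
708: h=1, probe 1,2,3 → slot 3
56: h=0, probe 0,1,2,3,4 → slot 4
Table: [455, 658, 232, 708, 56, -, -]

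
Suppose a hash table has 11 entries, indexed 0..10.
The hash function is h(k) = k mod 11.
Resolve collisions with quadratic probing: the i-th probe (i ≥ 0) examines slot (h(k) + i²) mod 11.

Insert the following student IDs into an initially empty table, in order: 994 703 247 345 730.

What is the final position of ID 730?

2

Insert 994: h=4, slot 4 empty => index 4.
Insert 703: h=10, slot 10 empty => index 10.
Insert 247: h=5, slot 5 empty => index 5.
Insert 345: h=4, slots 4,5 occupied => index 8.
Insert 730: h=4, slots 4,5,8 occupied => index 2.
Table: [_, _, 730, _, 994, 247, _, _, 345, _, 703]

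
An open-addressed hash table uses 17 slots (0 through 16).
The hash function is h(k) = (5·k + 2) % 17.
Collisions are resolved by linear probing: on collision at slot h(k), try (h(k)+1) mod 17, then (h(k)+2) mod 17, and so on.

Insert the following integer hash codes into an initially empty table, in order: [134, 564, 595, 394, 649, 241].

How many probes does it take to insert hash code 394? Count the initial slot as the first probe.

134: h=9 → slot 9
564: h=0 → slot 0
595: h=2 → slot 2
394: h=0, probe 0,1 → slot 1
649: h=0, probe 0,1,2,3 → slot 3
241: h=0, probe 0,1,2,3,4 → slot 4
Table: [564, 394, 595, 649, 241, ., ., ., ., 134, ., ., ., ., ., ., .]

2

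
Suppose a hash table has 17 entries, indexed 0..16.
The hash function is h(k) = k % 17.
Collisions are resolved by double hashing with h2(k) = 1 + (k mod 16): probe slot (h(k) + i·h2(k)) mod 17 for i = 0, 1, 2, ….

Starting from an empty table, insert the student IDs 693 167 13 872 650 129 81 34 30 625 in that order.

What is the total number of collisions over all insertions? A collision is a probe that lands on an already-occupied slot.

693 hashes to 13; slot 13 is free -> place at 13.
167 hashes to 14; slot 14 is free -> place at 14.
13 hashes to 13, h2=14; 13 taken -> place at 10.
872 hashes to 5; slot 5 is free -> place at 5.
650 hashes to 4; slot 4 is free -> place at 4.
129 hashes to 10, h2=2; 10 taken -> place at 12.
81 hashes to 13, h2=2; 13 taken -> place at 15.
34 hashes to 0; slot 0 is free -> place at 0.
30 hashes to 13, h2=15; 13 taken -> place at 11.
625 hashes to 13, h2=2; 13,15,0 taken -> place at 2.
Table: [34, -, 625, -, 650, 872, -, -, -, -, 13, 30, 129, 693, 167, 81, -]

7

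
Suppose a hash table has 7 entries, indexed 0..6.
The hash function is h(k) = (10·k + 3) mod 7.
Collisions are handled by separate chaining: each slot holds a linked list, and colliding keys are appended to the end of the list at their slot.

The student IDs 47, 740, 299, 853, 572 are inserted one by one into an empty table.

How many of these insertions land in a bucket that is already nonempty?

Insert 47: h=4, bucket 4 empty -> new chain.
Insert 740: h=4, bucket 4 nonempty -> append to chain.
Insert 299: h=4, bucket 4 nonempty -> append to chain.
Insert 853: h=0, bucket 0 empty -> new chain.
Insert 572: h=4, bucket 4 nonempty -> append to chain.
Final buckets:
0: 853
1: ∅
2: ∅
3: ∅
4: 47 -> 740 -> 299 -> 572
5: ∅
6: ∅

3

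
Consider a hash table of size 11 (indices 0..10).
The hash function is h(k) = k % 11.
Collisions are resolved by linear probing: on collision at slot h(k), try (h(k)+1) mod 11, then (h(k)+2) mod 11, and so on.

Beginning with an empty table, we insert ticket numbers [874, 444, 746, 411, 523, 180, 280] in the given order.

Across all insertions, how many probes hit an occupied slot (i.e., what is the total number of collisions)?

12

Insert 874: h=5, slot 5 empty -> index 5.
Insert 444: h=4, slot 4 empty -> index 4.
Insert 746: h=9, slot 9 empty -> index 9.
Insert 411: h=4, slots 4,5 occupied -> index 6.
Insert 523: h=6, slot 6 occupied -> index 7.
Insert 180: h=4, slots 4,5,6,7 occupied -> index 8.
Insert 280: h=5, slots 5,6,7,8,9 occupied -> index 10.
Table: [_, _, _, _, 444, 874, 411, 523, 180, 746, 280]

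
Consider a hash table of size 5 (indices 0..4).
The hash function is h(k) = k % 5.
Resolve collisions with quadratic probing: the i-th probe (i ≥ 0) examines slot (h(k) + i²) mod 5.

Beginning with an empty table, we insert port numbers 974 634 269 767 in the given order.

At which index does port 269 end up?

3

Insert 974: h=4, slot 4 empty -> index 4.
Insert 634: h=4, slot 4 occupied -> index 0.
Insert 269: h=4, slots 4,0 occupied -> index 3.
Insert 767: h=2, slot 2 empty -> index 2.
Table: [634, -, 767, 269, 974]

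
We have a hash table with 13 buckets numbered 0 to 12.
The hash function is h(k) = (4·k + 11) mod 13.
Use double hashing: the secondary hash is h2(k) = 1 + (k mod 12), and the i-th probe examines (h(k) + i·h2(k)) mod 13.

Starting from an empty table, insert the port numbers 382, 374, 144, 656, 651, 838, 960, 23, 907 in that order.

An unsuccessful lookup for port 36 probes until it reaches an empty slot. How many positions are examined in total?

2

382: h=5 → slot 5
374: h=12 → slot 12
144: h=2 → slot 2
656: h=9 → slot 9
651: h=2, h2=4, probe 2,6 → slot 6
838: h=9, h2=11, probe 9,7 → slot 7
960: h=3 → slot 3
23: h=12, h2=12, probe 12,11 → slot 11
907: h=12, h2=8, probe 12,7,2,10 → slot 10
Table: [., ., 144, 960, ., 382, 651, 838, ., 656, 907, 23, 374]
Lookup 36: h=12, h2=1, probe 12,0 → slot 0 empty, not found.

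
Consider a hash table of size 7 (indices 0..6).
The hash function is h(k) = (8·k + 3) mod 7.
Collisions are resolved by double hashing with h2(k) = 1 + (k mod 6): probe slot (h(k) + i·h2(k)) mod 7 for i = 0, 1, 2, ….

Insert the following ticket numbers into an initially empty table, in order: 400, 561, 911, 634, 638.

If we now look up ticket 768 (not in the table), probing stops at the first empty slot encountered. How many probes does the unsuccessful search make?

2

Insert 400: h=4, slot 4 empty => index 4.
Insert 561: h=4, h2=4, slot 4 occupied => index 1.
Insert 911: h=4, h2=6, slot 4 occupied => index 3.
Insert 634: h=0, slot 0 empty => index 0.
Insert 638: h=4, h2=3, slots 4,0,3 occupied => index 6.
Table: [634, 561, ., 911, 400, ., 638]
Lookup 768: h=1, h2=1, probe 1,2 → slot 2 empty, not found.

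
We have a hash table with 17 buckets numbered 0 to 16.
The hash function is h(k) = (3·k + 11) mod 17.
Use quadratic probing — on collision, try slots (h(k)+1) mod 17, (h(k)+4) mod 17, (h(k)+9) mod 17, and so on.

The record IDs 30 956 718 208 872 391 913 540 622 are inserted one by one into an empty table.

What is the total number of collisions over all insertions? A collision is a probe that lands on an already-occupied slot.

5

30: h=16 -> slot 16
956: h=6 -> slot 6
718: h=6, probe 6,7 -> slot 7
208: h=6, probe 6,7,10 -> slot 10
872: h=9 -> slot 9
391: h=11 -> slot 11
913: h=13 -> slot 13
540: h=16, probe 16,0 -> slot 0
622: h=7, probe 7,8 -> slot 8
Table: [540, _, _, _, _, _, 956, 718, 622, 872, 208, 391, _, 913, _, _, 30]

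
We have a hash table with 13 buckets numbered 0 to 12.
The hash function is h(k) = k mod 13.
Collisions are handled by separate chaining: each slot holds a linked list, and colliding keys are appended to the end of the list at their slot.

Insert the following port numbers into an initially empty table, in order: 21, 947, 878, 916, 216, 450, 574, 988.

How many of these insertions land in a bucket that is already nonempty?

Insert 21: h=8, bucket 8 empty -> new chain.
Insert 947: h=11, bucket 11 empty -> new chain.
Insert 878: h=7, bucket 7 empty -> new chain.
Insert 916: h=6, bucket 6 empty -> new chain.
Insert 216: h=8, bucket 8 nonempty -> append to chain.
Insert 450: h=8, bucket 8 nonempty -> append to chain.
Insert 574: h=2, bucket 2 empty -> new chain.
Insert 988: h=0, bucket 0 empty -> new chain.
Final buckets:
0: 988
1: -
2: 574
3: -
4: -
5: -
6: 916
7: 878
8: 21 -> 216 -> 450
9: -
10: -
11: 947
12: -

2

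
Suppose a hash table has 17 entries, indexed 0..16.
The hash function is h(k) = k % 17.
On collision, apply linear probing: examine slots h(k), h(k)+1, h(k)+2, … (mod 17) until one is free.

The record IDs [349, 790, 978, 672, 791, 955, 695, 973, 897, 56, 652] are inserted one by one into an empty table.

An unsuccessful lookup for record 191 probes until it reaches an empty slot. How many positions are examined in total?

Insert 349: h=9, slot 9 empty -> index 9.
Insert 790: h=8, slot 8 empty -> index 8.
Insert 978: h=9, slot 9 occupied -> index 10.
Insert 672: h=9, slots 9,10 occupied -> index 11.
Insert 791: h=9, slots 9,10,11 occupied -> index 12.
Insert 955: h=3, slot 3 empty -> index 3.
Insert 695: h=15, slot 15 empty -> index 15.
Insert 973: h=4, slot 4 empty -> index 4.
Insert 897: h=13, slot 13 empty -> index 13.
Insert 56: h=5, slot 5 empty -> index 5.
Insert 652: h=6, slot 6 empty -> index 6.
Table: [_, _, _, 955, 973, 56, 652, _, 790, 349, 978, 672, 791, 897, _, 695, _]
Lookup 191: h=4, probe 4,5,6,7 → slot 7 empty, not found.

4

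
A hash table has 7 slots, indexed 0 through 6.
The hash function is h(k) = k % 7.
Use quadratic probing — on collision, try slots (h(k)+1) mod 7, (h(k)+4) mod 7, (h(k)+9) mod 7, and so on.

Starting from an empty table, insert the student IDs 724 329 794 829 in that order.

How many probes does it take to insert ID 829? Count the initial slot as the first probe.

4

Insert 724: h=3, slot 3 empty => index 3.
Insert 329: h=0, slot 0 empty => index 0.
Insert 794: h=3, slot 3 occupied => index 4.
Insert 829: h=3, slots 3,4,0 occupied => index 5.
Table: [329, ., ., 724, 794, 829, .]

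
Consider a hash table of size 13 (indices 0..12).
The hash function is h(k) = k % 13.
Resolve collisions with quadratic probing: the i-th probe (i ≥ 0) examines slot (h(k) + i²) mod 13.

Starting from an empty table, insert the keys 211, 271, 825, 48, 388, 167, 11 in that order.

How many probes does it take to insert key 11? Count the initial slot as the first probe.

211 hashes to 3; slot 3 is free => place at 3.
271 hashes to 11; slot 11 is free => place at 11.
825 hashes to 6; slot 6 is free => place at 6.
48 hashes to 9; slot 9 is free => place at 9.
388 hashes to 11; 11 taken => place at 12.
167 hashes to 11; 11,12 taken => place at 2.
11 hashes to 11; 11,12,2 taken => place at 7.
Table: [—, —, 167, 211, —, —, 825, 11, —, 48, —, 271, 388]

4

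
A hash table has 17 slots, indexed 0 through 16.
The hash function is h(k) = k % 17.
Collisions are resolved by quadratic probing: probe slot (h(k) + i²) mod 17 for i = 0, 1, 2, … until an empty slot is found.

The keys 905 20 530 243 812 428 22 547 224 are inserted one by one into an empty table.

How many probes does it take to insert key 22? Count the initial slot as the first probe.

2

905 hashes to 4; slot 4 is free => place at 4.
20 hashes to 3; slot 3 is free => place at 3.
530 hashes to 3; 3,4 taken => place at 7.
243 hashes to 5; slot 5 is free => place at 5.
812 hashes to 13; slot 13 is free => place at 13.
428 hashes to 3; 3,4,7 taken => place at 12.
22 hashes to 5; 5 taken => place at 6.
547 hashes to 3; 3,4,7,12 taken => place at 2.
224 hashes to 3; 3,4,7,12,2 taken => place at 11.
Table: [∅, ∅, 547, 20, 905, 243, 22, 530, ∅, ∅, ∅, 224, 428, 812, ∅, ∅, ∅]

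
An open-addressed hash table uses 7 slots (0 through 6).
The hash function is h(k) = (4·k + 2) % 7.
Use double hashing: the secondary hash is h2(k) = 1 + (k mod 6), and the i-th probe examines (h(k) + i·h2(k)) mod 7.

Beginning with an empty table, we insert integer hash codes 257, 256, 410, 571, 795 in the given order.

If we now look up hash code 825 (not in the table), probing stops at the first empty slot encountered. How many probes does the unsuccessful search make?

2

Insert 257: h=1, slot 1 empty => index 1.
Insert 256: h=4, slot 4 empty => index 4.
Insert 410: h=4, h2=3, slot 4 occupied => index 0.
Insert 571: h=4, h2=2, slot 4 occupied => index 6.
Insert 795: h=4, h2=4, slots 4,1 occupied => index 5.
Table: [410, 257, _, _, 256, 795, 571]
Lookup 825: h=5, h2=4, probe 5,2 → slot 2 empty, not found.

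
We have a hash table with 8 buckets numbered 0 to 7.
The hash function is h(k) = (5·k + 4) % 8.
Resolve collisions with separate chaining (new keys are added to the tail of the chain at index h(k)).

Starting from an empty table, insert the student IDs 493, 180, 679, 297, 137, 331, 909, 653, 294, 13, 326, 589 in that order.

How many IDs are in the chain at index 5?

Insert 493: h=5, bucket 5 empty -> new chain.
Insert 180: h=0, bucket 0 empty -> new chain.
Insert 679: h=7, bucket 7 empty -> new chain.
Insert 297: h=1, bucket 1 empty -> new chain.
Insert 137: h=1, bucket 1 nonempty -> append to chain.
Insert 331: h=3, bucket 3 empty -> new chain.
Insert 909: h=5, bucket 5 nonempty -> append to chain.
Insert 653: h=5, bucket 5 nonempty -> append to chain.
Insert 294: h=2, bucket 2 empty -> new chain.
Insert 13: h=5, bucket 5 nonempty -> append to chain.
Insert 326: h=2, bucket 2 nonempty -> append to chain.
Insert 589: h=5, bucket 5 nonempty -> append to chain.
Final buckets:
0: 180
1: 297 -> 137
2: 294 -> 326
3: 331
4: _
5: 493 -> 909 -> 653 -> 13 -> 589
6: _
7: 679

5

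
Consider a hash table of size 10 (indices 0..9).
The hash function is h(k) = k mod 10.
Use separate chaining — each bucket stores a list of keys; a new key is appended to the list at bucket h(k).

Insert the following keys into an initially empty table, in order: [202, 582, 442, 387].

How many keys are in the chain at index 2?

3

Insert 202: h=2, bucket 2 empty -> new chain.
Insert 582: h=2, bucket 2 nonempty -> append to chain.
Insert 442: h=2, bucket 2 nonempty -> append to chain.
Insert 387: h=7, bucket 7 empty -> new chain.
Final buckets:
0: _
1: _
2: 202 -> 582 -> 442
3: _
4: _
5: _
6: _
7: 387
8: _
9: _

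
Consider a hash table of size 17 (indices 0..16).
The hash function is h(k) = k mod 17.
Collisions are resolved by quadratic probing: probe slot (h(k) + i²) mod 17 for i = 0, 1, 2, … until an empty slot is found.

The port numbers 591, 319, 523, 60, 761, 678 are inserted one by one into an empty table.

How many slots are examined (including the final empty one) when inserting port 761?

591 hashes to 13; slot 13 is free → place at 13.
319 hashes to 13; 13 taken → place at 14.
523 hashes to 13; 13,14 taken → place at 0.
60 hashes to 9; slot 9 is free → place at 9.
761 hashes to 13; 13,14,0 taken → place at 5.
678 hashes to 15; slot 15 is free → place at 15.
Table: [523, -, -, -, -, 761, -, -, -, 60, -, -, -, 591, 319, 678, -]

4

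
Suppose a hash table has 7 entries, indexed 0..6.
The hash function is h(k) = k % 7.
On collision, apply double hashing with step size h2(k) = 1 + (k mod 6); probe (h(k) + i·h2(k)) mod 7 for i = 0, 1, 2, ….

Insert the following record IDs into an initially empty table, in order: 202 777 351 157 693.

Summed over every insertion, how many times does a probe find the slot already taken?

202: h=6 → slot 6
777: h=0 → slot 0
351: h=1 → slot 1
157: h=3 → slot 3
693: h=0, h2=4, probe 0,4 → slot 4
Table: [777, 351, -, 157, 693, -, 202]

1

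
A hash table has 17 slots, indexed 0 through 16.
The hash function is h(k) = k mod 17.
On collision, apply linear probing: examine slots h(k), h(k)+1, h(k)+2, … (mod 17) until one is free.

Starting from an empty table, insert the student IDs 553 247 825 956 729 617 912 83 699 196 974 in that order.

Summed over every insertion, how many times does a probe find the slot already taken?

10

553 hashes to 9; slot 9 is free => place at 9.
247 hashes to 9; 9 taken => place at 10.
825 hashes to 9; 9,10 taken => place at 11.
956 hashes to 4; slot 4 is free => place at 4.
729 hashes to 15; slot 15 is free => place at 15.
617 hashes to 5; slot 5 is free => place at 5.
912 hashes to 11; 11 taken => place at 12.
83 hashes to 15; 15 taken => place at 16.
699 hashes to 2; slot 2 is free => place at 2.
196 hashes to 9; 9,10,11,12 taken => place at 13.
974 hashes to 5; 5 taken => place at 6.
Table: [—, —, 699, —, 956, 617, 974, —, —, 553, 247, 825, 912, 196, —, 729, 83]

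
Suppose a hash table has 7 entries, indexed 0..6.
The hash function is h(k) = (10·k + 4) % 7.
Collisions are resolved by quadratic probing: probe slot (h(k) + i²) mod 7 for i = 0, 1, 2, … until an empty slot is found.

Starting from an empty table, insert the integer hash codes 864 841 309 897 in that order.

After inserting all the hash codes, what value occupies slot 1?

Insert 864: h=6, slot 6 empty => index 6.
Insert 841: h=0, slot 0 empty => index 0.
Insert 309: h=0, slot 0 occupied => index 1.
Insert 897: h=0, slots 0,1 occupied => index 4.
Table: [841, 309, -, -, 897, -, 864]

309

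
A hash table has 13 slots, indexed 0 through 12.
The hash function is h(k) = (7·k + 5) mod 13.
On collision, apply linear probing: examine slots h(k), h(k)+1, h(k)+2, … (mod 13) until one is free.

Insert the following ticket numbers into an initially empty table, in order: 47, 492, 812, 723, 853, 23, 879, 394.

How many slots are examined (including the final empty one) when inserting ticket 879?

5

47: h=9 -> slot 9
492: h=4 -> slot 4
812: h=8 -> slot 8
723: h=9, probe 9,10 -> slot 10
853: h=9, probe 9,10,11 -> slot 11
23: h=10, probe 10,11,12 -> slot 12
879: h=9, probe 9,10,11,12,0 -> slot 0
394: h=7 -> slot 7
Table: [879, ., ., ., 492, ., ., 394, 812, 47, 723, 853, 23]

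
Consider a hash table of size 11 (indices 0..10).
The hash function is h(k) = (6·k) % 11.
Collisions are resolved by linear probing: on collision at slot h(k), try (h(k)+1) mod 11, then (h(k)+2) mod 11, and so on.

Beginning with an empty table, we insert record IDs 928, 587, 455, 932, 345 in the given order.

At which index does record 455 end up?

4

928 hashes to 2; slot 2 is free -> place at 2.
587 hashes to 2; 2 taken -> place at 3.
455 hashes to 2; 2,3 taken -> place at 4.
932 hashes to 4; 4 taken -> place at 5.
345 hashes to 2; 2,3,4,5 taken -> place at 6.
Table: [., ., 928, 587, 455, 932, 345, ., ., ., .]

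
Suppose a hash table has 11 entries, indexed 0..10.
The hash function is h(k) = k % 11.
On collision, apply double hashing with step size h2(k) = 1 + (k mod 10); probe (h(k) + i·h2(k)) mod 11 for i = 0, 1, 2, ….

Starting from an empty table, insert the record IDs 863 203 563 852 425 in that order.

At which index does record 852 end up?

8

863 hashes to 5; slot 5 is free → place at 5.
203 hashes to 5, h2=4; 5 taken → place at 9.
563 hashes to 2; slot 2 is free → place at 2.
852 hashes to 5, h2=3; 5 taken → place at 8.
425 hashes to 7; slot 7 is free → place at 7.
Table: [., ., 563, ., ., 863, ., 425, 852, 203, .]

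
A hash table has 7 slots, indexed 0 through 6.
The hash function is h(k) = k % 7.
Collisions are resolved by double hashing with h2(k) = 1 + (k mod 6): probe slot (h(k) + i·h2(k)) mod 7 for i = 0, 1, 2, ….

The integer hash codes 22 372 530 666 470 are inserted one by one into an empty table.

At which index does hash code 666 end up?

3

22 hashes to 1; slot 1 is free → place at 1.
372 hashes to 1, h2=1; 1 taken → place at 2.
530 hashes to 5; slot 5 is free → place at 5.
666 hashes to 1, h2=1; 1,2 taken → place at 3.
470 hashes to 1, h2=3; 1 taken → place at 4.
Table: [∅, 22, 372, 666, 470, 530, ∅]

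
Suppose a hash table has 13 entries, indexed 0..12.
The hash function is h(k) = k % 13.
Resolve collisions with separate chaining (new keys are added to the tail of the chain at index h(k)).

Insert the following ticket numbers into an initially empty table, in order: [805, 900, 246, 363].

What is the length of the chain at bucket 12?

Insert 805: h=12, bucket 12 empty -> new chain.
Insert 900: h=3, bucket 3 empty -> new chain.
Insert 246: h=12, bucket 12 nonempty -> append to chain.
Insert 363: h=12, bucket 12 nonempty -> append to chain.
Final buckets:
0: _
1: _
2: _
3: 900
4: _
5: _
6: _
7: _
8: _
9: _
10: _
11: _
12: 805 -> 246 -> 363

3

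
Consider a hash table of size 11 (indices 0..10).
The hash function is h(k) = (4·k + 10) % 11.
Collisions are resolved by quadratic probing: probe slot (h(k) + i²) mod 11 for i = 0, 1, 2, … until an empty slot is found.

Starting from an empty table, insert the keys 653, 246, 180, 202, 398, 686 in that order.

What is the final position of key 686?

9

Insert 653: h=4, slot 4 empty -> index 4.
Insert 246: h=4, slot 4 occupied -> index 5.
Insert 180: h=4, slots 4,5 occupied -> index 8.
Insert 202: h=4, slots 4,5,8 occupied -> index 2.
Insert 398: h=7, slot 7 empty -> index 7.
Insert 686: h=4, slots 4,5,8,2 occupied -> index 9.
Table: [—, —, 202, —, 653, 246, —, 398, 180, 686, —]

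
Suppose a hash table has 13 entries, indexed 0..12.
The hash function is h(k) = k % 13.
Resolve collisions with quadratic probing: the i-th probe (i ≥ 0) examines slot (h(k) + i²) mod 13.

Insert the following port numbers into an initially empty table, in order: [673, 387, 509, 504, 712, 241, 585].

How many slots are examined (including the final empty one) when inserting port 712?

4

Insert 673: h=10, slot 10 empty -> index 10.
Insert 387: h=10, slot 10 occupied -> index 11.
Insert 509: h=2, slot 2 empty -> index 2.
Insert 504: h=10, slots 10,11 occupied -> index 1.
Insert 712: h=10, slots 10,11,1 occupied -> index 6.
Insert 241: h=7, slot 7 empty -> index 7.
Insert 585: h=0, slot 0 empty -> index 0.
Table: [585, 504, 509, ∅, ∅, ∅, 712, 241, ∅, ∅, 673, 387, ∅]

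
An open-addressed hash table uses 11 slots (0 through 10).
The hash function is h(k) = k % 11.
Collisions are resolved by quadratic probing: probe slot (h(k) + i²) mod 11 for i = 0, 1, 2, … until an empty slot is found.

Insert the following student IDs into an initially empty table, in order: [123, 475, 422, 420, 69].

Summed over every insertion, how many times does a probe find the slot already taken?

5

123: h=2 -> slot 2
475: h=2, probe 2,3 -> slot 3
422: h=4 -> slot 4
420: h=2, probe 2,3,6 -> slot 6
69: h=3, probe 3,4,7 -> slot 7
Table: [-, -, 123, 475, 422, -, 420, 69, -, -, -]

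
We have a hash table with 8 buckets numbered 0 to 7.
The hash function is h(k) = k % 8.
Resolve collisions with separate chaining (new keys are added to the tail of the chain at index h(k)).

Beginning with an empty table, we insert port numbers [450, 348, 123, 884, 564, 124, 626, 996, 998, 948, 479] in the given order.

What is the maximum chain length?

6

450 → bucket 2
348 → bucket 4
123 → bucket 3
884 → bucket 4 (collision)
564 → bucket 4 (collision)
124 → bucket 4 (collision)
626 → bucket 2 (collision)
996 → bucket 4 (collision)
998 → bucket 6
948 → bucket 4 (collision)
479 → bucket 7
Final buckets:
0: -
1: -
2: 450 -> 626
3: 123
4: 348 -> 884 -> 564 -> 124 -> 996 -> 948
5: -
6: 998
7: 479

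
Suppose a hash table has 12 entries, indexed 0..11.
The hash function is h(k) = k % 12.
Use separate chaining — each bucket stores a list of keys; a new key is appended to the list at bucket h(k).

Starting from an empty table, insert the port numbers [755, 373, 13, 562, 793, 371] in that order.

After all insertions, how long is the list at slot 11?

Insert 755: h=11, bucket 11 empty -> new chain.
Insert 373: h=1, bucket 1 empty -> new chain.
Insert 13: h=1, bucket 1 nonempty -> append to chain.
Insert 562: h=10, bucket 10 empty -> new chain.
Insert 793: h=1, bucket 1 nonempty -> append to chain.
Insert 371: h=11, bucket 11 nonempty -> append to chain.
Final buckets:
0: -
1: 373 -> 13 -> 793
2: -
3: -
4: -
5: -
6: -
7: -
8: -
9: -
10: 562
11: 755 -> 371

2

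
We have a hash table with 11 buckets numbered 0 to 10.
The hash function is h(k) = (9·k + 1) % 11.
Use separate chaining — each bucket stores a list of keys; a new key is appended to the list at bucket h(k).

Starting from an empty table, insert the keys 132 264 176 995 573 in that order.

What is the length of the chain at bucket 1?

132 -> bucket 1
264 -> bucket 1 (collision)
176 -> bucket 1 (collision)
995 -> bucket 2
573 -> bucket 10
Final buckets:
0: ∅
1: 132 -> 264 -> 176
2: 995
3: ∅
4: ∅
5: ∅
6: ∅
7: ∅
8: ∅
9: ∅
10: 573

3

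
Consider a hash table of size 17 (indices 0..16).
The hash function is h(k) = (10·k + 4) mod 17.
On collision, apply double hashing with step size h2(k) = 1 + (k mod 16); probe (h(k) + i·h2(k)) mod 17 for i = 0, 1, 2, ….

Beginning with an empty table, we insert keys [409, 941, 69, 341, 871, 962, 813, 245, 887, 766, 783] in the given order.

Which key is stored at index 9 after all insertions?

Insert 409: h=14, slot 14 empty -> index 14.
Insert 941: h=13, slot 13 empty -> index 13.
Insert 69: h=14, h2=6, slot 14 occupied -> index 3.
Insert 341: h=14, h2=6, slots 14,3 occupied -> index 9.
Insert 871: h=10, slot 10 empty -> index 10.
Insert 962: h=2, slot 2 empty -> index 2.
Insert 813: h=8, slot 8 empty -> index 8.
Insert 245: h=6, slot 6 empty -> index 6.
Insert 887: h=0, slot 0 empty -> index 0.
Insert 766: h=14, h2=15, slot 14 occupied -> index 12.
Insert 783: h=14, h2=16, slots 14,13,12 occupied -> index 11.
Table: [887, ∅, 962, 69, ∅, ∅, 245, ∅, 813, 341, 871, 783, 766, 941, 409, ∅, ∅]

341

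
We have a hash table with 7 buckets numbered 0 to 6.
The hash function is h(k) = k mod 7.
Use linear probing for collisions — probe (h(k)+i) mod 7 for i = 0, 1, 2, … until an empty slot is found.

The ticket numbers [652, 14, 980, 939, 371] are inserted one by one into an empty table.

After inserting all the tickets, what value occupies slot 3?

939

652 hashes to 1; slot 1 is free -> place at 1.
14 hashes to 0; slot 0 is free -> place at 0.
980 hashes to 0; 0,1 taken -> place at 2.
939 hashes to 1; 1,2 taken -> place at 3.
371 hashes to 0; 0,1,2,3 taken -> place at 4.
Table: [14, 652, 980, 939, 371, -, -]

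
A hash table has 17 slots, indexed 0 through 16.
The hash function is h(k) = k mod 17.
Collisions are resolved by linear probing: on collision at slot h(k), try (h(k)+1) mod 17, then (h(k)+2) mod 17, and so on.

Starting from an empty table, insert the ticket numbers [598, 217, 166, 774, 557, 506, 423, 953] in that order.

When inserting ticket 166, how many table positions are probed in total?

2

598 hashes to 3; slot 3 is free => place at 3.
217 hashes to 13; slot 13 is free => place at 13.
166 hashes to 13; 13 taken => place at 14.
774 hashes to 9; slot 9 is free => place at 9.
557 hashes to 13; 13,14 taken => place at 15.
506 hashes to 13; 13,14,15 taken => place at 16.
423 hashes to 15; 15,16 taken => place at 0.
953 hashes to 1; slot 1 is free => place at 1.
Table: [423, 953, _, 598, _, _, _, _, _, 774, _, _, _, 217, 166, 557, 506]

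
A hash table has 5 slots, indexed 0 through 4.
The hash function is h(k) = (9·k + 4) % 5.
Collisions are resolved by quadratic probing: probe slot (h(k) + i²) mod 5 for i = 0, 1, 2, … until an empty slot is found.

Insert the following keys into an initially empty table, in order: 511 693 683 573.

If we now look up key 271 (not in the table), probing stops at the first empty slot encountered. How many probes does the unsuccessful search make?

2

511 hashes to 3; slot 3 is free -> place at 3.
693 hashes to 1; slot 1 is free -> place at 1.
683 hashes to 1; 1 taken -> place at 2.
573 hashes to 1; 1,2 taken -> place at 0.
Table: [573, 693, 683, 511, _]
Lookup 271: h=3, probe 3,4 → slot 4 empty, not found.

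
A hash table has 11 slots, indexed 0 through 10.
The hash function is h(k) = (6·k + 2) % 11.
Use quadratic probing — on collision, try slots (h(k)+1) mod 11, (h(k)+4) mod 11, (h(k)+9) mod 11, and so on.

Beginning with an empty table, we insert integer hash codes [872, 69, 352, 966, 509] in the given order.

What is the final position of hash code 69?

10

Insert 872: h=9, slot 9 empty => index 9.
Insert 69: h=9, slot 9 occupied => index 10.
Insert 352: h=2, slot 2 empty => index 2.
Insert 966: h=1, slot 1 empty => index 1.
Insert 509: h=9, slots 9,10,2 occupied => index 7.
Table: [., 966, 352, ., ., ., ., 509, ., 872, 69]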